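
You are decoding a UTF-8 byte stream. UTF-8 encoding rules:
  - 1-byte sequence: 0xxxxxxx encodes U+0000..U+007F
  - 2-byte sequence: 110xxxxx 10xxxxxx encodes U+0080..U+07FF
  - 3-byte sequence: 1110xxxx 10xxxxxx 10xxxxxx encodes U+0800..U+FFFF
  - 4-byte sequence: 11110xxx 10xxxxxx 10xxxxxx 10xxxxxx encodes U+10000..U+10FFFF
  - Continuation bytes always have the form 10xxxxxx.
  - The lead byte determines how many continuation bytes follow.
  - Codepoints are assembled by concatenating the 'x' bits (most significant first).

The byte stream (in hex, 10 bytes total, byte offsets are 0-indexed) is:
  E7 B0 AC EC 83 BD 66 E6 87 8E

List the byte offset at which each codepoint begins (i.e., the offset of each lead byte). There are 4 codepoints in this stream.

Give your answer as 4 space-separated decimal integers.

Answer: 0 3 6 7

Derivation:
Byte[0]=E7: 3-byte lead, need 2 cont bytes. acc=0x7
Byte[1]=B0: continuation. acc=(acc<<6)|0x30=0x1F0
Byte[2]=AC: continuation. acc=(acc<<6)|0x2C=0x7C2C
Completed: cp=U+7C2C (starts at byte 0)
Byte[3]=EC: 3-byte lead, need 2 cont bytes. acc=0xC
Byte[4]=83: continuation. acc=(acc<<6)|0x03=0x303
Byte[5]=BD: continuation. acc=(acc<<6)|0x3D=0xC0FD
Completed: cp=U+C0FD (starts at byte 3)
Byte[6]=66: 1-byte ASCII. cp=U+0066
Byte[7]=E6: 3-byte lead, need 2 cont bytes. acc=0x6
Byte[8]=87: continuation. acc=(acc<<6)|0x07=0x187
Byte[9]=8E: continuation. acc=(acc<<6)|0x0E=0x61CE
Completed: cp=U+61CE (starts at byte 7)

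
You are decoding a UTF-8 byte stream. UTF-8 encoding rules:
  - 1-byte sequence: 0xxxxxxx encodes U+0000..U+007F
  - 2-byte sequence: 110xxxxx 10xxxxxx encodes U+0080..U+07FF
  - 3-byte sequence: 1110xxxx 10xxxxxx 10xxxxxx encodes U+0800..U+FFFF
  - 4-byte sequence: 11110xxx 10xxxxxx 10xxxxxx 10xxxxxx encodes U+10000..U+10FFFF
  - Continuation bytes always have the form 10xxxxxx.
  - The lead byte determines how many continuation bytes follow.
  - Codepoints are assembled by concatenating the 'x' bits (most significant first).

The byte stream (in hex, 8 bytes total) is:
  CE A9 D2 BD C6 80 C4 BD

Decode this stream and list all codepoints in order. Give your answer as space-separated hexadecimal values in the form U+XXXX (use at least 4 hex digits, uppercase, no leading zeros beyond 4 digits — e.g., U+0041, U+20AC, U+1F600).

Byte[0]=CE: 2-byte lead, need 1 cont bytes. acc=0xE
Byte[1]=A9: continuation. acc=(acc<<6)|0x29=0x3A9
Completed: cp=U+03A9 (starts at byte 0)
Byte[2]=D2: 2-byte lead, need 1 cont bytes. acc=0x12
Byte[3]=BD: continuation. acc=(acc<<6)|0x3D=0x4BD
Completed: cp=U+04BD (starts at byte 2)
Byte[4]=C6: 2-byte lead, need 1 cont bytes. acc=0x6
Byte[5]=80: continuation. acc=(acc<<6)|0x00=0x180
Completed: cp=U+0180 (starts at byte 4)
Byte[6]=C4: 2-byte lead, need 1 cont bytes. acc=0x4
Byte[7]=BD: continuation. acc=(acc<<6)|0x3D=0x13D
Completed: cp=U+013D (starts at byte 6)

Answer: U+03A9 U+04BD U+0180 U+013D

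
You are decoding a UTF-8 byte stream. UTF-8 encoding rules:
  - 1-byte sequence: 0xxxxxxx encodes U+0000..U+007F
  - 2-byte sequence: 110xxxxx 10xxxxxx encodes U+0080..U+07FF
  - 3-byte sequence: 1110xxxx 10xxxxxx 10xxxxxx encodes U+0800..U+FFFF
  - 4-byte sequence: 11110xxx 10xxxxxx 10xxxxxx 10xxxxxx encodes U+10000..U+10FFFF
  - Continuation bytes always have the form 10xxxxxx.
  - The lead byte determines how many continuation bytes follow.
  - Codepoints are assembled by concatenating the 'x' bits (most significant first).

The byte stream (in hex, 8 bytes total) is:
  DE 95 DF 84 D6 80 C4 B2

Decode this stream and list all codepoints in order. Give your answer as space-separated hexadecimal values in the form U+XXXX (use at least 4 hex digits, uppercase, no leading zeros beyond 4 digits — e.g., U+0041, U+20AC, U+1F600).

Byte[0]=DE: 2-byte lead, need 1 cont bytes. acc=0x1E
Byte[1]=95: continuation. acc=(acc<<6)|0x15=0x795
Completed: cp=U+0795 (starts at byte 0)
Byte[2]=DF: 2-byte lead, need 1 cont bytes. acc=0x1F
Byte[3]=84: continuation. acc=(acc<<6)|0x04=0x7C4
Completed: cp=U+07C4 (starts at byte 2)
Byte[4]=D6: 2-byte lead, need 1 cont bytes. acc=0x16
Byte[5]=80: continuation. acc=(acc<<6)|0x00=0x580
Completed: cp=U+0580 (starts at byte 4)
Byte[6]=C4: 2-byte lead, need 1 cont bytes. acc=0x4
Byte[7]=B2: continuation. acc=(acc<<6)|0x32=0x132
Completed: cp=U+0132 (starts at byte 6)

Answer: U+0795 U+07C4 U+0580 U+0132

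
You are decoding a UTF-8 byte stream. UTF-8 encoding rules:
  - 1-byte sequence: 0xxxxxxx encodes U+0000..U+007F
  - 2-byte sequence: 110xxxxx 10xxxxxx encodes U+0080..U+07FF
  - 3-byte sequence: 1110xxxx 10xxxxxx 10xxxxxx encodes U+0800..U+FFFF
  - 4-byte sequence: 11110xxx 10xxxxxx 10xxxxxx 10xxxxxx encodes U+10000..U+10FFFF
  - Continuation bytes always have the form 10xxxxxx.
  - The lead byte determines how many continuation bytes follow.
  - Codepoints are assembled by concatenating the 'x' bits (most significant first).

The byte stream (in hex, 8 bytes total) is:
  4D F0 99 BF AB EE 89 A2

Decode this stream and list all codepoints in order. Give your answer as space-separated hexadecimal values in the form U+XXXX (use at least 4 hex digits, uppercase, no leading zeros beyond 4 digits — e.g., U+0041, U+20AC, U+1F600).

Byte[0]=4D: 1-byte ASCII. cp=U+004D
Byte[1]=F0: 4-byte lead, need 3 cont bytes. acc=0x0
Byte[2]=99: continuation. acc=(acc<<6)|0x19=0x19
Byte[3]=BF: continuation. acc=(acc<<6)|0x3F=0x67F
Byte[4]=AB: continuation. acc=(acc<<6)|0x2B=0x19FEB
Completed: cp=U+19FEB (starts at byte 1)
Byte[5]=EE: 3-byte lead, need 2 cont bytes. acc=0xE
Byte[6]=89: continuation. acc=(acc<<6)|0x09=0x389
Byte[7]=A2: continuation. acc=(acc<<6)|0x22=0xE262
Completed: cp=U+E262 (starts at byte 5)

Answer: U+004D U+19FEB U+E262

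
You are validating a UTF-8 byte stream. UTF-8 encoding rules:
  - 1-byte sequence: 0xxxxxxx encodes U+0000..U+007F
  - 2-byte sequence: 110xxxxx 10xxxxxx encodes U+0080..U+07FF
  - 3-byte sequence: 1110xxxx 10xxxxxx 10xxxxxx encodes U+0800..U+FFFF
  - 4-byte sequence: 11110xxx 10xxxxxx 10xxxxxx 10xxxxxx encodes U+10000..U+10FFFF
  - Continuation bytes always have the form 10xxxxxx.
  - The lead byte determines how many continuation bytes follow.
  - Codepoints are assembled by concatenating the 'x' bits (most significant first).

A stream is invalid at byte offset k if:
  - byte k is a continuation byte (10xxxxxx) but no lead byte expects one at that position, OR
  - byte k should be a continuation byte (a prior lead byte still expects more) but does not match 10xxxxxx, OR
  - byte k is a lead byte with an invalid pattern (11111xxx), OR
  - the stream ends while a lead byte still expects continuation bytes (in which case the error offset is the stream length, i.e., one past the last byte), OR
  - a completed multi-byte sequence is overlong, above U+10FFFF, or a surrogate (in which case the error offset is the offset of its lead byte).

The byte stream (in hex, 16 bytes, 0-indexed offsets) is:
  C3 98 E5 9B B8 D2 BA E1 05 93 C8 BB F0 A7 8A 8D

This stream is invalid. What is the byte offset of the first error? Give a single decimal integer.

Answer: 8

Derivation:
Byte[0]=C3: 2-byte lead, need 1 cont bytes. acc=0x3
Byte[1]=98: continuation. acc=(acc<<6)|0x18=0xD8
Completed: cp=U+00D8 (starts at byte 0)
Byte[2]=E5: 3-byte lead, need 2 cont bytes. acc=0x5
Byte[3]=9B: continuation. acc=(acc<<6)|0x1B=0x15B
Byte[4]=B8: continuation. acc=(acc<<6)|0x38=0x56F8
Completed: cp=U+56F8 (starts at byte 2)
Byte[5]=D2: 2-byte lead, need 1 cont bytes. acc=0x12
Byte[6]=BA: continuation. acc=(acc<<6)|0x3A=0x4BA
Completed: cp=U+04BA (starts at byte 5)
Byte[7]=E1: 3-byte lead, need 2 cont bytes. acc=0x1
Byte[8]=05: expected 10xxxxxx continuation. INVALID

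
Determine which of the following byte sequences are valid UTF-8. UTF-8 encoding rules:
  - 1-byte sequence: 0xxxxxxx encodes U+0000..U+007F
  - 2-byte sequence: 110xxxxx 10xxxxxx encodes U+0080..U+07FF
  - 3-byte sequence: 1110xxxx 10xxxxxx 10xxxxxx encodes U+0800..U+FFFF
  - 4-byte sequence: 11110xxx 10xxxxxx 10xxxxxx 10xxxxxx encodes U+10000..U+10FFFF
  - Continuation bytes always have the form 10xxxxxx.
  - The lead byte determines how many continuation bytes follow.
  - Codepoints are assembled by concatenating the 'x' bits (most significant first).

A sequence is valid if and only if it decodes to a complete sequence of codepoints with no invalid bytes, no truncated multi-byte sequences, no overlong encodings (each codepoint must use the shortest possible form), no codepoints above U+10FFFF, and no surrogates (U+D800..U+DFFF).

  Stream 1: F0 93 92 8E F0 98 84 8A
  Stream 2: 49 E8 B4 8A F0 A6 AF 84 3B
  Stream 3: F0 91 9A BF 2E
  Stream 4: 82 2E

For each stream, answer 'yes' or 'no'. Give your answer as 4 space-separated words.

Stream 1: decodes cleanly. VALID
Stream 2: decodes cleanly. VALID
Stream 3: decodes cleanly. VALID
Stream 4: error at byte offset 0. INVALID

Answer: yes yes yes no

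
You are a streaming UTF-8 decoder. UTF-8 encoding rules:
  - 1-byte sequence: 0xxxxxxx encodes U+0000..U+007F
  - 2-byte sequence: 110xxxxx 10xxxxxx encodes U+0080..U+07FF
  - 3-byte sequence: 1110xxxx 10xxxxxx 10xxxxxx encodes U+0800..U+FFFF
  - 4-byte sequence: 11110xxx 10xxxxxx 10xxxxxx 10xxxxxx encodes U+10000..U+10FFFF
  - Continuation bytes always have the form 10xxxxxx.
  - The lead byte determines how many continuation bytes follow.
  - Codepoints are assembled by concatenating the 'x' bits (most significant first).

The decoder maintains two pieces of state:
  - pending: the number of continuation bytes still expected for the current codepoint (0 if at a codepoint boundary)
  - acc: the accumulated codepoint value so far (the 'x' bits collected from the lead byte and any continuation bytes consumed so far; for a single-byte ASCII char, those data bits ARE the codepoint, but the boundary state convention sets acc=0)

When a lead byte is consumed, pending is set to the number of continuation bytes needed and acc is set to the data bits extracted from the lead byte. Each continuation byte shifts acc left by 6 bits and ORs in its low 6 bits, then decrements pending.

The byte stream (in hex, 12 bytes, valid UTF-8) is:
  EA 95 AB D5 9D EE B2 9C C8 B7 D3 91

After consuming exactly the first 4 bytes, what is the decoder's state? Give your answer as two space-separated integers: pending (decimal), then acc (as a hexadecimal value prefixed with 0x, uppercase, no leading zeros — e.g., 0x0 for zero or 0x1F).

Answer: 1 0x15

Derivation:
Byte[0]=EA: 3-byte lead. pending=2, acc=0xA
Byte[1]=95: continuation. acc=(acc<<6)|0x15=0x295, pending=1
Byte[2]=AB: continuation. acc=(acc<<6)|0x2B=0xA56B, pending=0
Byte[3]=D5: 2-byte lead. pending=1, acc=0x15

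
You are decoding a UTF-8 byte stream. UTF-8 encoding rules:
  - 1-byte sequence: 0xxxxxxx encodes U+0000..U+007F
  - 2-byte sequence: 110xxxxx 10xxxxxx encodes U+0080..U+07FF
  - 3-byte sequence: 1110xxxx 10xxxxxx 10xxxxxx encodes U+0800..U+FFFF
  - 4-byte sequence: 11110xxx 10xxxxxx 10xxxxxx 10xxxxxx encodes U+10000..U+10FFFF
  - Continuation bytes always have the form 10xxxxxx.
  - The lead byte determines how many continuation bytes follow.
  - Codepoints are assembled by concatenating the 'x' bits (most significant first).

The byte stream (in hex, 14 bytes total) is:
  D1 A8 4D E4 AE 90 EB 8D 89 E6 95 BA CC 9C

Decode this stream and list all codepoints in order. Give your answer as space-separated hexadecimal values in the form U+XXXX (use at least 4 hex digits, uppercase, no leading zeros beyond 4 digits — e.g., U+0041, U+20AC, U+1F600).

Answer: U+0468 U+004D U+4B90 U+B349 U+657A U+031C

Derivation:
Byte[0]=D1: 2-byte lead, need 1 cont bytes. acc=0x11
Byte[1]=A8: continuation. acc=(acc<<6)|0x28=0x468
Completed: cp=U+0468 (starts at byte 0)
Byte[2]=4D: 1-byte ASCII. cp=U+004D
Byte[3]=E4: 3-byte lead, need 2 cont bytes. acc=0x4
Byte[4]=AE: continuation. acc=(acc<<6)|0x2E=0x12E
Byte[5]=90: continuation. acc=(acc<<6)|0x10=0x4B90
Completed: cp=U+4B90 (starts at byte 3)
Byte[6]=EB: 3-byte lead, need 2 cont bytes. acc=0xB
Byte[7]=8D: continuation. acc=(acc<<6)|0x0D=0x2CD
Byte[8]=89: continuation. acc=(acc<<6)|0x09=0xB349
Completed: cp=U+B349 (starts at byte 6)
Byte[9]=E6: 3-byte lead, need 2 cont bytes. acc=0x6
Byte[10]=95: continuation. acc=(acc<<6)|0x15=0x195
Byte[11]=BA: continuation. acc=(acc<<6)|0x3A=0x657A
Completed: cp=U+657A (starts at byte 9)
Byte[12]=CC: 2-byte lead, need 1 cont bytes. acc=0xC
Byte[13]=9C: continuation. acc=(acc<<6)|0x1C=0x31C
Completed: cp=U+031C (starts at byte 12)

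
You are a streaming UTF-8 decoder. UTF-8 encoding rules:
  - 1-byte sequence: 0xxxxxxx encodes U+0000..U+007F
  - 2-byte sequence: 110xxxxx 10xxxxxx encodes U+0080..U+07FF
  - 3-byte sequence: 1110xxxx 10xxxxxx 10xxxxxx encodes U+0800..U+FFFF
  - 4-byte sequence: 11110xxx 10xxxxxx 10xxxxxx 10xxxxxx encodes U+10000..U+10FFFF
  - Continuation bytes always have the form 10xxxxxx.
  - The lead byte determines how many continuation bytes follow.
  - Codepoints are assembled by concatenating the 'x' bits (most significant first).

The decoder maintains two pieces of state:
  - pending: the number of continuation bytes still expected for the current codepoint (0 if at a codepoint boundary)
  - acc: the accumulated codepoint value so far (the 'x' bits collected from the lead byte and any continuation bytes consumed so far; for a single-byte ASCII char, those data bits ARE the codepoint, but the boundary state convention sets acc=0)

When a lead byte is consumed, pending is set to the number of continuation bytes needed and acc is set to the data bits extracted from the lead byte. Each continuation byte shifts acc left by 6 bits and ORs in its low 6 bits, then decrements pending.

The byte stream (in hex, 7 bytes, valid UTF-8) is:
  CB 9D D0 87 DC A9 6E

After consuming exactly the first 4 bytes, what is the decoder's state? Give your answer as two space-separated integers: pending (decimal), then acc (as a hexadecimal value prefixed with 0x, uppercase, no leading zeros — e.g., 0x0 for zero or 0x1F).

Answer: 0 0x407

Derivation:
Byte[0]=CB: 2-byte lead. pending=1, acc=0xB
Byte[1]=9D: continuation. acc=(acc<<6)|0x1D=0x2DD, pending=0
Byte[2]=D0: 2-byte lead. pending=1, acc=0x10
Byte[3]=87: continuation. acc=(acc<<6)|0x07=0x407, pending=0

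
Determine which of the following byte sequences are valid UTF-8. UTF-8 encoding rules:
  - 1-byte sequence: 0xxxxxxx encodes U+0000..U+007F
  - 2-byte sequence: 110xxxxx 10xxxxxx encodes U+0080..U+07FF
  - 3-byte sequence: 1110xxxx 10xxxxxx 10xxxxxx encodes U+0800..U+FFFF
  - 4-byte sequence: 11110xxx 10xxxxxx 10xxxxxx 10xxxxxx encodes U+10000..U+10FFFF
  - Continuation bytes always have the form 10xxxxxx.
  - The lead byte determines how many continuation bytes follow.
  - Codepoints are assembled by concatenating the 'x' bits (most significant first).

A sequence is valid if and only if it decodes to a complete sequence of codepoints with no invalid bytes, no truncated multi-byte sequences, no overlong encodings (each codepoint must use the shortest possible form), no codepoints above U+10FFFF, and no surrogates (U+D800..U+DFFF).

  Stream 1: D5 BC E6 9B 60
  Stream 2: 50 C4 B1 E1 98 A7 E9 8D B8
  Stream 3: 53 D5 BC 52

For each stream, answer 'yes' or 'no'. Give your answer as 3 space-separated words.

Stream 1: error at byte offset 4. INVALID
Stream 2: decodes cleanly. VALID
Stream 3: decodes cleanly. VALID

Answer: no yes yes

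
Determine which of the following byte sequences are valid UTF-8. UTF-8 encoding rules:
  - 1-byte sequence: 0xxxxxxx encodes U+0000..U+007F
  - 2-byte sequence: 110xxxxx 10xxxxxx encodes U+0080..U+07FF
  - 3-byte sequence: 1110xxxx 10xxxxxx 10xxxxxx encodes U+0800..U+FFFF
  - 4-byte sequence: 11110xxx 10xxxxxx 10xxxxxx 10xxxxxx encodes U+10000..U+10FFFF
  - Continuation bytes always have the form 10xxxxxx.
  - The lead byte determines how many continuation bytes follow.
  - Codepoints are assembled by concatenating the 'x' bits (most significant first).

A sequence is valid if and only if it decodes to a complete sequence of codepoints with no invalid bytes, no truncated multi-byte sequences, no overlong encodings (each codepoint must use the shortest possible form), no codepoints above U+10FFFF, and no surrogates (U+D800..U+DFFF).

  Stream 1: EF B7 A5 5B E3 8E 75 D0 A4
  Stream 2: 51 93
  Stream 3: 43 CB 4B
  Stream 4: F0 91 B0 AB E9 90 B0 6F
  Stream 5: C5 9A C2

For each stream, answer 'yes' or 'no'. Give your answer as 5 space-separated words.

Answer: no no no yes no

Derivation:
Stream 1: error at byte offset 6. INVALID
Stream 2: error at byte offset 1. INVALID
Stream 3: error at byte offset 2. INVALID
Stream 4: decodes cleanly. VALID
Stream 5: error at byte offset 3. INVALID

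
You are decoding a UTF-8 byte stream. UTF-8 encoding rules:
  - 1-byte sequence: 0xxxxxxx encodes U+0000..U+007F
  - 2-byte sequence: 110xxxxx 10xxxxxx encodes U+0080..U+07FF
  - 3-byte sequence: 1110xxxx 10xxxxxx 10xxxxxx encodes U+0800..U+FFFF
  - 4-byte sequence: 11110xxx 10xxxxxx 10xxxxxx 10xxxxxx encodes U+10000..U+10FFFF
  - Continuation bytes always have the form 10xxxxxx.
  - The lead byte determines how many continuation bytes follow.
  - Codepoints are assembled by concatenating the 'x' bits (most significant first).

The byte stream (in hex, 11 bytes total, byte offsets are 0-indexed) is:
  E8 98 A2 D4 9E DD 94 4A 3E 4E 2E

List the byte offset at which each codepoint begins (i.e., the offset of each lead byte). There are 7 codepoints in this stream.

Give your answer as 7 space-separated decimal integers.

Answer: 0 3 5 7 8 9 10

Derivation:
Byte[0]=E8: 3-byte lead, need 2 cont bytes. acc=0x8
Byte[1]=98: continuation. acc=(acc<<6)|0x18=0x218
Byte[2]=A2: continuation. acc=(acc<<6)|0x22=0x8622
Completed: cp=U+8622 (starts at byte 0)
Byte[3]=D4: 2-byte lead, need 1 cont bytes. acc=0x14
Byte[4]=9E: continuation. acc=(acc<<6)|0x1E=0x51E
Completed: cp=U+051E (starts at byte 3)
Byte[5]=DD: 2-byte lead, need 1 cont bytes. acc=0x1D
Byte[6]=94: continuation. acc=(acc<<6)|0x14=0x754
Completed: cp=U+0754 (starts at byte 5)
Byte[7]=4A: 1-byte ASCII. cp=U+004A
Byte[8]=3E: 1-byte ASCII. cp=U+003E
Byte[9]=4E: 1-byte ASCII. cp=U+004E
Byte[10]=2E: 1-byte ASCII. cp=U+002E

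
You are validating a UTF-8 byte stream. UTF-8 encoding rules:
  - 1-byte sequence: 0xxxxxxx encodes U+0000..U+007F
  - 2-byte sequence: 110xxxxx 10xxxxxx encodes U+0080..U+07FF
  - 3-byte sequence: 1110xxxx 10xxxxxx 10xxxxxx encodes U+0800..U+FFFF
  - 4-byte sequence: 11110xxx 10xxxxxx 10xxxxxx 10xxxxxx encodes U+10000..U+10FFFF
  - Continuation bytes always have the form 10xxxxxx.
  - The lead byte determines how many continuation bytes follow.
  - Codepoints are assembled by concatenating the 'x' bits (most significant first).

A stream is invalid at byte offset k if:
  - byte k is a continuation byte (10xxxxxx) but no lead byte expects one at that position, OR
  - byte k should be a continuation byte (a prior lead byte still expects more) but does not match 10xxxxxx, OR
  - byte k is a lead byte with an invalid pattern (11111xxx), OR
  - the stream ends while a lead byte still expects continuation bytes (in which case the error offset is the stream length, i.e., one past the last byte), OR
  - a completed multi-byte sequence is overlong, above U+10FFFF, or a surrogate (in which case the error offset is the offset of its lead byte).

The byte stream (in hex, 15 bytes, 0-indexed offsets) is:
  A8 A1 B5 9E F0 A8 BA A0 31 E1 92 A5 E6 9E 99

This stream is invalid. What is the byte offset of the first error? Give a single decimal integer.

Answer: 0

Derivation:
Byte[0]=A8: INVALID lead byte (not 0xxx/110x/1110/11110)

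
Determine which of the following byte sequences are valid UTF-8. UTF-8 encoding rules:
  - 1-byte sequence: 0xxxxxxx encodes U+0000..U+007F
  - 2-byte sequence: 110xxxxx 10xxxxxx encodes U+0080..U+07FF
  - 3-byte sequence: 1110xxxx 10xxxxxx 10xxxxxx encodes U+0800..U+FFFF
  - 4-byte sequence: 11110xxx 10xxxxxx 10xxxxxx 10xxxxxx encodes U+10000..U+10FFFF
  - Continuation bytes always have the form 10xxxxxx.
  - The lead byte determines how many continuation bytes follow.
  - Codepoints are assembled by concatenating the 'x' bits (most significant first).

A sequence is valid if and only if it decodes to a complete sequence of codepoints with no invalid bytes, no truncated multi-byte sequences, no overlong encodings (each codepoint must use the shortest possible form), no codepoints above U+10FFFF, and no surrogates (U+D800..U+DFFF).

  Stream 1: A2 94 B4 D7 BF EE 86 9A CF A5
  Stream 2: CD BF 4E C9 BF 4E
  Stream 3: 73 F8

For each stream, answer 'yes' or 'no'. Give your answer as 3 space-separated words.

Stream 1: error at byte offset 0. INVALID
Stream 2: decodes cleanly. VALID
Stream 3: error at byte offset 1. INVALID

Answer: no yes no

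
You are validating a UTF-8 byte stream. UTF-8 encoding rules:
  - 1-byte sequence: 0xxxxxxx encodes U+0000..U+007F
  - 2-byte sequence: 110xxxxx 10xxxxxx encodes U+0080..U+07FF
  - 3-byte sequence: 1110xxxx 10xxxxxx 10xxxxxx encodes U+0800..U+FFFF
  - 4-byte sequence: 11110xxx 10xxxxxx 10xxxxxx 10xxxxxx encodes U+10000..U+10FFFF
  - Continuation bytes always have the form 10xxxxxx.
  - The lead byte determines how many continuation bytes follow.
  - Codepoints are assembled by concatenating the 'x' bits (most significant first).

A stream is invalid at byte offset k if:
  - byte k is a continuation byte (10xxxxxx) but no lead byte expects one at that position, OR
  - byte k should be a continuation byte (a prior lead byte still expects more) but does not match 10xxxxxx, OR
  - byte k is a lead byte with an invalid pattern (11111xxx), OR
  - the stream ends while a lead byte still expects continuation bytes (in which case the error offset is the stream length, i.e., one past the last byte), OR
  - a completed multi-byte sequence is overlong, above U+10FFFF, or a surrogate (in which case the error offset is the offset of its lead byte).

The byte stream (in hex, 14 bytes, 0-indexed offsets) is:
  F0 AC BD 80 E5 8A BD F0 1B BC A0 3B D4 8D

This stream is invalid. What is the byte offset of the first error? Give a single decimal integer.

Byte[0]=F0: 4-byte lead, need 3 cont bytes. acc=0x0
Byte[1]=AC: continuation. acc=(acc<<6)|0x2C=0x2C
Byte[2]=BD: continuation. acc=(acc<<6)|0x3D=0xB3D
Byte[3]=80: continuation. acc=(acc<<6)|0x00=0x2CF40
Completed: cp=U+2CF40 (starts at byte 0)
Byte[4]=E5: 3-byte lead, need 2 cont bytes. acc=0x5
Byte[5]=8A: continuation. acc=(acc<<6)|0x0A=0x14A
Byte[6]=BD: continuation. acc=(acc<<6)|0x3D=0x52BD
Completed: cp=U+52BD (starts at byte 4)
Byte[7]=F0: 4-byte lead, need 3 cont bytes. acc=0x0
Byte[8]=1B: expected 10xxxxxx continuation. INVALID

Answer: 8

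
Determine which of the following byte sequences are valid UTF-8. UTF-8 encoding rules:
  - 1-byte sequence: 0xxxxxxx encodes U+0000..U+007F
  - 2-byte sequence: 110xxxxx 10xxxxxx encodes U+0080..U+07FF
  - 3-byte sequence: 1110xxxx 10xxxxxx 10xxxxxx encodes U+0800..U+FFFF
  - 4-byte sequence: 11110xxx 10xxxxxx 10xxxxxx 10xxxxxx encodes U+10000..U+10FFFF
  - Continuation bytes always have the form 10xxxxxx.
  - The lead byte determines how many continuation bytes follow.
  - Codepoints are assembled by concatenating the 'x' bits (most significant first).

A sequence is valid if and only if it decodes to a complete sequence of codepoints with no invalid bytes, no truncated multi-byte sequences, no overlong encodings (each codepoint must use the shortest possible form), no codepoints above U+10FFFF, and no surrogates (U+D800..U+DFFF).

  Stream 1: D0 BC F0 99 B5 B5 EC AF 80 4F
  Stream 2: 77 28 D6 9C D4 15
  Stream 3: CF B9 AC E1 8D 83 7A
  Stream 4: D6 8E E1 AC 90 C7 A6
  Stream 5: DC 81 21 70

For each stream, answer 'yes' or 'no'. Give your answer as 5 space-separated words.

Stream 1: decodes cleanly. VALID
Stream 2: error at byte offset 5. INVALID
Stream 3: error at byte offset 2. INVALID
Stream 4: decodes cleanly. VALID
Stream 5: decodes cleanly. VALID

Answer: yes no no yes yes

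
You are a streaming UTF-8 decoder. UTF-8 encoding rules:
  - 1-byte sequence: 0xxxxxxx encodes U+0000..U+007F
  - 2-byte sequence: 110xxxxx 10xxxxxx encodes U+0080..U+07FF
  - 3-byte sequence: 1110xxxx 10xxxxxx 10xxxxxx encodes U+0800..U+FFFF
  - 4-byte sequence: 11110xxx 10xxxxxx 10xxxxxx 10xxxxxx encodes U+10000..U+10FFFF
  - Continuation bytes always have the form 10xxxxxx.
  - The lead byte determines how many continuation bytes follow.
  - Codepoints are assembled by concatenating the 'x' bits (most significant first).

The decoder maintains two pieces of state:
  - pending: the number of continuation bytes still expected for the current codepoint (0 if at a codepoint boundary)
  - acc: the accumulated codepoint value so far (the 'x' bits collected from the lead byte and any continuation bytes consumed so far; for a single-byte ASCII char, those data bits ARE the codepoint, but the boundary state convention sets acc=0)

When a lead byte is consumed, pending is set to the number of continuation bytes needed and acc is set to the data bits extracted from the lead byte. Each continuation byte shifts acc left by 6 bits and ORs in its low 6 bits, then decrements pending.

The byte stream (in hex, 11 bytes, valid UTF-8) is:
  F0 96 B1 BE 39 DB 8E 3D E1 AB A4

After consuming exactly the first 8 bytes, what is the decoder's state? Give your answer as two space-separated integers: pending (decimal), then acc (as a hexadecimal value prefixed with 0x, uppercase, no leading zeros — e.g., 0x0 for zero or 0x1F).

Byte[0]=F0: 4-byte lead. pending=3, acc=0x0
Byte[1]=96: continuation. acc=(acc<<6)|0x16=0x16, pending=2
Byte[2]=B1: continuation. acc=(acc<<6)|0x31=0x5B1, pending=1
Byte[3]=BE: continuation. acc=(acc<<6)|0x3E=0x16C7E, pending=0
Byte[4]=39: 1-byte. pending=0, acc=0x0
Byte[5]=DB: 2-byte lead. pending=1, acc=0x1B
Byte[6]=8E: continuation. acc=(acc<<6)|0x0E=0x6CE, pending=0
Byte[7]=3D: 1-byte. pending=0, acc=0x0

Answer: 0 0x0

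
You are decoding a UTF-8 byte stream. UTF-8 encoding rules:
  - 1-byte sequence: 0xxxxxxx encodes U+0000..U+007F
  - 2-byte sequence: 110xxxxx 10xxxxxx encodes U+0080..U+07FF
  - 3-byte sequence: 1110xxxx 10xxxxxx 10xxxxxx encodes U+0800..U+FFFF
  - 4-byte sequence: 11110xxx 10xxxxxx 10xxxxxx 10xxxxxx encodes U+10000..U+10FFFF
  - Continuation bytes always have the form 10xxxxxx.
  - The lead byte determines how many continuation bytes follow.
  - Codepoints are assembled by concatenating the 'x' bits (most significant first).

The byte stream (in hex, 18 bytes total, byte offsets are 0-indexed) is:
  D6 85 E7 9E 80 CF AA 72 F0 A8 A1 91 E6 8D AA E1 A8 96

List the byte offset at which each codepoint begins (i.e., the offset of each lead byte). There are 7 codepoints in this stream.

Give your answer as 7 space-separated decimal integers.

Byte[0]=D6: 2-byte lead, need 1 cont bytes. acc=0x16
Byte[1]=85: continuation. acc=(acc<<6)|0x05=0x585
Completed: cp=U+0585 (starts at byte 0)
Byte[2]=E7: 3-byte lead, need 2 cont bytes. acc=0x7
Byte[3]=9E: continuation. acc=(acc<<6)|0x1E=0x1DE
Byte[4]=80: continuation. acc=(acc<<6)|0x00=0x7780
Completed: cp=U+7780 (starts at byte 2)
Byte[5]=CF: 2-byte lead, need 1 cont bytes. acc=0xF
Byte[6]=AA: continuation. acc=(acc<<6)|0x2A=0x3EA
Completed: cp=U+03EA (starts at byte 5)
Byte[7]=72: 1-byte ASCII. cp=U+0072
Byte[8]=F0: 4-byte lead, need 3 cont bytes. acc=0x0
Byte[9]=A8: continuation. acc=(acc<<6)|0x28=0x28
Byte[10]=A1: continuation. acc=(acc<<6)|0x21=0xA21
Byte[11]=91: continuation. acc=(acc<<6)|0x11=0x28851
Completed: cp=U+28851 (starts at byte 8)
Byte[12]=E6: 3-byte lead, need 2 cont bytes. acc=0x6
Byte[13]=8D: continuation. acc=(acc<<6)|0x0D=0x18D
Byte[14]=AA: continuation. acc=(acc<<6)|0x2A=0x636A
Completed: cp=U+636A (starts at byte 12)
Byte[15]=E1: 3-byte lead, need 2 cont bytes. acc=0x1
Byte[16]=A8: continuation. acc=(acc<<6)|0x28=0x68
Byte[17]=96: continuation. acc=(acc<<6)|0x16=0x1A16
Completed: cp=U+1A16 (starts at byte 15)

Answer: 0 2 5 7 8 12 15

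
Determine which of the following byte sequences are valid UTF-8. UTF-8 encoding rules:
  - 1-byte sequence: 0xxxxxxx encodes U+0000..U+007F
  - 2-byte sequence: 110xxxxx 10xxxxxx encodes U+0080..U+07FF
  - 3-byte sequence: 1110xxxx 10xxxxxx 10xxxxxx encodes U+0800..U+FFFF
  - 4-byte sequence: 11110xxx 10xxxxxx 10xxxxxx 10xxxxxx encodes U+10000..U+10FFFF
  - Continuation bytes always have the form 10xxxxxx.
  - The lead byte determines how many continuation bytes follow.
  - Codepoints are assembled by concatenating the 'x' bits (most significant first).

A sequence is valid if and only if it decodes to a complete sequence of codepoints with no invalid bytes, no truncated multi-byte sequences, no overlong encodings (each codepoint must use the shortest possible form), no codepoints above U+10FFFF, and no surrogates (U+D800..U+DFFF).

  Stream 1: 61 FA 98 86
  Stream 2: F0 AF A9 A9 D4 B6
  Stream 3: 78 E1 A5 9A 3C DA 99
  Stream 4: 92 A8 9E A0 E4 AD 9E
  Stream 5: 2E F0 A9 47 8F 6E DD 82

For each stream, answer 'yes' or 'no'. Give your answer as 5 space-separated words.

Answer: no yes yes no no

Derivation:
Stream 1: error at byte offset 1. INVALID
Stream 2: decodes cleanly. VALID
Stream 3: decodes cleanly. VALID
Stream 4: error at byte offset 0. INVALID
Stream 5: error at byte offset 3. INVALID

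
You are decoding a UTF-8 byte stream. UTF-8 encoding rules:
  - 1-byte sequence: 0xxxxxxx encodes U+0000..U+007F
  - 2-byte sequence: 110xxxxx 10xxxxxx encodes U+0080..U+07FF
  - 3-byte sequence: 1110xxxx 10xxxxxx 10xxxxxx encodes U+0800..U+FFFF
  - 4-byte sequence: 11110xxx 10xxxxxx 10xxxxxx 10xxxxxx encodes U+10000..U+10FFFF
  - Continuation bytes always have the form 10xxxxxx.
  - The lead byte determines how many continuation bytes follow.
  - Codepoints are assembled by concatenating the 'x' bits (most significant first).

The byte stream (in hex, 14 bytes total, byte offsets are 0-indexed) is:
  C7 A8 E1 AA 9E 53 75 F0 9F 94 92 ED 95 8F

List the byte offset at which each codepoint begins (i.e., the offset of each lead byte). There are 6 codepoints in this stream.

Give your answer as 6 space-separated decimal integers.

Byte[0]=C7: 2-byte lead, need 1 cont bytes. acc=0x7
Byte[1]=A8: continuation. acc=(acc<<6)|0x28=0x1E8
Completed: cp=U+01E8 (starts at byte 0)
Byte[2]=E1: 3-byte lead, need 2 cont bytes. acc=0x1
Byte[3]=AA: continuation. acc=(acc<<6)|0x2A=0x6A
Byte[4]=9E: continuation. acc=(acc<<6)|0x1E=0x1A9E
Completed: cp=U+1A9E (starts at byte 2)
Byte[5]=53: 1-byte ASCII. cp=U+0053
Byte[6]=75: 1-byte ASCII. cp=U+0075
Byte[7]=F0: 4-byte lead, need 3 cont bytes. acc=0x0
Byte[8]=9F: continuation. acc=(acc<<6)|0x1F=0x1F
Byte[9]=94: continuation. acc=(acc<<6)|0x14=0x7D4
Byte[10]=92: continuation. acc=(acc<<6)|0x12=0x1F512
Completed: cp=U+1F512 (starts at byte 7)
Byte[11]=ED: 3-byte lead, need 2 cont bytes. acc=0xD
Byte[12]=95: continuation. acc=(acc<<6)|0x15=0x355
Byte[13]=8F: continuation. acc=(acc<<6)|0x0F=0xD54F
Completed: cp=U+D54F (starts at byte 11)

Answer: 0 2 5 6 7 11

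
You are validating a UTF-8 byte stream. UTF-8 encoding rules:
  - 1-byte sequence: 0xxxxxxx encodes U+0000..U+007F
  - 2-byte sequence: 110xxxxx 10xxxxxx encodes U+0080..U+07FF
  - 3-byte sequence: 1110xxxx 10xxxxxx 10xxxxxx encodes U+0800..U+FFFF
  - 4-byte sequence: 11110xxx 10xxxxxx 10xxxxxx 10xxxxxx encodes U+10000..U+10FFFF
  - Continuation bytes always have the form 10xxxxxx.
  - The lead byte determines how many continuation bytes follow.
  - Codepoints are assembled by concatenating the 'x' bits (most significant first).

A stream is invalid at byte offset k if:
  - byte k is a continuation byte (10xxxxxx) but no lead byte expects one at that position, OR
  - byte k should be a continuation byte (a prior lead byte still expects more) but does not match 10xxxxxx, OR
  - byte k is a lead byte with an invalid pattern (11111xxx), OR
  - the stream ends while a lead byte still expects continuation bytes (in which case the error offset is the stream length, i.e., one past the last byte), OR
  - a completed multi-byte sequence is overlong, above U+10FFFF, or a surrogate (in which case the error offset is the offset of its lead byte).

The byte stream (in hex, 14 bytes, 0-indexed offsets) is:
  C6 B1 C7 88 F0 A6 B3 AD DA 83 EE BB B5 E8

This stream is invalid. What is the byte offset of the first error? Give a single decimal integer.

Answer: 14

Derivation:
Byte[0]=C6: 2-byte lead, need 1 cont bytes. acc=0x6
Byte[1]=B1: continuation. acc=(acc<<6)|0x31=0x1B1
Completed: cp=U+01B1 (starts at byte 0)
Byte[2]=C7: 2-byte lead, need 1 cont bytes. acc=0x7
Byte[3]=88: continuation. acc=(acc<<6)|0x08=0x1C8
Completed: cp=U+01C8 (starts at byte 2)
Byte[4]=F0: 4-byte lead, need 3 cont bytes. acc=0x0
Byte[5]=A6: continuation. acc=(acc<<6)|0x26=0x26
Byte[6]=B3: continuation. acc=(acc<<6)|0x33=0x9B3
Byte[7]=AD: continuation. acc=(acc<<6)|0x2D=0x26CED
Completed: cp=U+26CED (starts at byte 4)
Byte[8]=DA: 2-byte lead, need 1 cont bytes. acc=0x1A
Byte[9]=83: continuation. acc=(acc<<6)|0x03=0x683
Completed: cp=U+0683 (starts at byte 8)
Byte[10]=EE: 3-byte lead, need 2 cont bytes. acc=0xE
Byte[11]=BB: continuation. acc=(acc<<6)|0x3B=0x3BB
Byte[12]=B5: continuation. acc=(acc<<6)|0x35=0xEEF5
Completed: cp=U+EEF5 (starts at byte 10)
Byte[13]=E8: 3-byte lead, need 2 cont bytes. acc=0x8
Byte[14]: stream ended, expected continuation. INVALID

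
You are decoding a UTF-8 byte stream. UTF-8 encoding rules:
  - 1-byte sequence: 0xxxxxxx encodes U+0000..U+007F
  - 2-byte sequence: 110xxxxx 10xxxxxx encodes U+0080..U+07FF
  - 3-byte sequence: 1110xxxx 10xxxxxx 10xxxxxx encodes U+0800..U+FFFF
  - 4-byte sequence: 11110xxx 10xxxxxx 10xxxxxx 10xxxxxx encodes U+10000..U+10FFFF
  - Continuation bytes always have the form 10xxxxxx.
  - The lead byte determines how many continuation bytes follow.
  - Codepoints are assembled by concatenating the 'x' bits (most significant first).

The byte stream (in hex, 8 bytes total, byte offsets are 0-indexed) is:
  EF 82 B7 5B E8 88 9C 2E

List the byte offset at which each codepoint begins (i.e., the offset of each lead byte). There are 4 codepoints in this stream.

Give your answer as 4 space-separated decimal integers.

Byte[0]=EF: 3-byte lead, need 2 cont bytes. acc=0xF
Byte[1]=82: continuation. acc=(acc<<6)|0x02=0x3C2
Byte[2]=B7: continuation. acc=(acc<<6)|0x37=0xF0B7
Completed: cp=U+F0B7 (starts at byte 0)
Byte[3]=5B: 1-byte ASCII. cp=U+005B
Byte[4]=E8: 3-byte lead, need 2 cont bytes. acc=0x8
Byte[5]=88: continuation. acc=(acc<<6)|0x08=0x208
Byte[6]=9C: continuation. acc=(acc<<6)|0x1C=0x821C
Completed: cp=U+821C (starts at byte 4)
Byte[7]=2E: 1-byte ASCII. cp=U+002E

Answer: 0 3 4 7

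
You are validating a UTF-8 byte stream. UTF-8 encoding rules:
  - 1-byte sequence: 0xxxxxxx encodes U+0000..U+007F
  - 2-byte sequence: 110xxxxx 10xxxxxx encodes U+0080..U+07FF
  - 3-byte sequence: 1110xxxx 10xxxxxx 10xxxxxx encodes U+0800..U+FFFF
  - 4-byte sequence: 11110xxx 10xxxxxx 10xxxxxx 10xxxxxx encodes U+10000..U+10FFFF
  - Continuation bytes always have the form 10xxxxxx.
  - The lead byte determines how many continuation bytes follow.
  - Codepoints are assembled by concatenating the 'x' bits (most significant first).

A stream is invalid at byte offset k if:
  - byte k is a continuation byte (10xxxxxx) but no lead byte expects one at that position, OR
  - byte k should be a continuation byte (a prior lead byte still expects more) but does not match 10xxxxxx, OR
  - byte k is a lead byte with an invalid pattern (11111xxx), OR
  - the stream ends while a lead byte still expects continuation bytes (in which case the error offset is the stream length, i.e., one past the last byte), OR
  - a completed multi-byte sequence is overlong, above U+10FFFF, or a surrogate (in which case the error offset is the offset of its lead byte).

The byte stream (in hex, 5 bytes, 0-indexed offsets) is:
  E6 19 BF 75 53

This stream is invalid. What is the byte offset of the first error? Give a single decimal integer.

Answer: 1

Derivation:
Byte[0]=E6: 3-byte lead, need 2 cont bytes. acc=0x6
Byte[1]=19: expected 10xxxxxx continuation. INVALID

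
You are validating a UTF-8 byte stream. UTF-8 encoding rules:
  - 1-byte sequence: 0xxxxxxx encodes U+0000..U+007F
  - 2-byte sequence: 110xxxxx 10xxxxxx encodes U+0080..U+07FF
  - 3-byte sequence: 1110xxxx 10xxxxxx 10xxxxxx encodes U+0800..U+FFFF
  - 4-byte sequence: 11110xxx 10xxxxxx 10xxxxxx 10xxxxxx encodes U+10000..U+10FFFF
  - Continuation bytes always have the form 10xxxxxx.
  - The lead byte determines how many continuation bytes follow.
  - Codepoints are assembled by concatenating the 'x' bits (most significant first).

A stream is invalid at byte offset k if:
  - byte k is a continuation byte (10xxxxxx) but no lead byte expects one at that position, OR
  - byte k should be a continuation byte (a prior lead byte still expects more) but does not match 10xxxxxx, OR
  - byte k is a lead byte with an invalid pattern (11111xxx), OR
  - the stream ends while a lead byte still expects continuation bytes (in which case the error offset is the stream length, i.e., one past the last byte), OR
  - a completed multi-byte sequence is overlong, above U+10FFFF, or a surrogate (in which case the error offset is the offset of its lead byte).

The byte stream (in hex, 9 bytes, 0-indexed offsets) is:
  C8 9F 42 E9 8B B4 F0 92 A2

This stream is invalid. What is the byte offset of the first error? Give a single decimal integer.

Byte[0]=C8: 2-byte lead, need 1 cont bytes. acc=0x8
Byte[1]=9F: continuation. acc=(acc<<6)|0x1F=0x21F
Completed: cp=U+021F (starts at byte 0)
Byte[2]=42: 1-byte ASCII. cp=U+0042
Byte[3]=E9: 3-byte lead, need 2 cont bytes. acc=0x9
Byte[4]=8B: continuation. acc=(acc<<6)|0x0B=0x24B
Byte[5]=B4: continuation. acc=(acc<<6)|0x34=0x92F4
Completed: cp=U+92F4 (starts at byte 3)
Byte[6]=F0: 4-byte lead, need 3 cont bytes. acc=0x0
Byte[7]=92: continuation. acc=(acc<<6)|0x12=0x12
Byte[8]=A2: continuation. acc=(acc<<6)|0x22=0x4A2
Byte[9]: stream ended, expected continuation. INVALID

Answer: 9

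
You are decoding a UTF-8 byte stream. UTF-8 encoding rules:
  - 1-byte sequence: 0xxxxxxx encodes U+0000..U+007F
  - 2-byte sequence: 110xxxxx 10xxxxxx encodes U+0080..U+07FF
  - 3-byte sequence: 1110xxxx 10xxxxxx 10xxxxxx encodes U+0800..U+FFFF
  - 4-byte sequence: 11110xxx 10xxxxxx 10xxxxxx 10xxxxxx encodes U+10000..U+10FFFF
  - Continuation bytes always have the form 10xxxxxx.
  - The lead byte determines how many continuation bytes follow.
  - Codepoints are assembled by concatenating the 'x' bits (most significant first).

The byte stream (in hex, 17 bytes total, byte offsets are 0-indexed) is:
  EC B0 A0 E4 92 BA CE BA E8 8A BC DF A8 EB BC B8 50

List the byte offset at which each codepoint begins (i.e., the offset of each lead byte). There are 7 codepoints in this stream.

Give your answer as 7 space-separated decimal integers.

Answer: 0 3 6 8 11 13 16

Derivation:
Byte[0]=EC: 3-byte lead, need 2 cont bytes. acc=0xC
Byte[1]=B0: continuation. acc=(acc<<6)|0x30=0x330
Byte[2]=A0: continuation. acc=(acc<<6)|0x20=0xCC20
Completed: cp=U+CC20 (starts at byte 0)
Byte[3]=E4: 3-byte lead, need 2 cont bytes. acc=0x4
Byte[4]=92: continuation. acc=(acc<<6)|0x12=0x112
Byte[5]=BA: continuation. acc=(acc<<6)|0x3A=0x44BA
Completed: cp=U+44BA (starts at byte 3)
Byte[6]=CE: 2-byte lead, need 1 cont bytes. acc=0xE
Byte[7]=BA: continuation. acc=(acc<<6)|0x3A=0x3BA
Completed: cp=U+03BA (starts at byte 6)
Byte[8]=E8: 3-byte lead, need 2 cont bytes. acc=0x8
Byte[9]=8A: continuation. acc=(acc<<6)|0x0A=0x20A
Byte[10]=BC: continuation. acc=(acc<<6)|0x3C=0x82BC
Completed: cp=U+82BC (starts at byte 8)
Byte[11]=DF: 2-byte lead, need 1 cont bytes. acc=0x1F
Byte[12]=A8: continuation. acc=(acc<<6)|0x28=0x7E8
Completed: cp=U+07E8 (starts at byte 11)
Byte[13]=EB: 3-byte lead, need 2 cont bytes. acc=0xB
Byte[14]=BC: continuation. acc=(acc<<6)|0x3C=0x2FC
Byte[15]=B8: continuation. acc=(acc<<6)|0x38=0xBF38
Completed: cp=U+BF38 (starts at byte 13)
Byte[16]=50: 1-byte ASCII. cp=U+0050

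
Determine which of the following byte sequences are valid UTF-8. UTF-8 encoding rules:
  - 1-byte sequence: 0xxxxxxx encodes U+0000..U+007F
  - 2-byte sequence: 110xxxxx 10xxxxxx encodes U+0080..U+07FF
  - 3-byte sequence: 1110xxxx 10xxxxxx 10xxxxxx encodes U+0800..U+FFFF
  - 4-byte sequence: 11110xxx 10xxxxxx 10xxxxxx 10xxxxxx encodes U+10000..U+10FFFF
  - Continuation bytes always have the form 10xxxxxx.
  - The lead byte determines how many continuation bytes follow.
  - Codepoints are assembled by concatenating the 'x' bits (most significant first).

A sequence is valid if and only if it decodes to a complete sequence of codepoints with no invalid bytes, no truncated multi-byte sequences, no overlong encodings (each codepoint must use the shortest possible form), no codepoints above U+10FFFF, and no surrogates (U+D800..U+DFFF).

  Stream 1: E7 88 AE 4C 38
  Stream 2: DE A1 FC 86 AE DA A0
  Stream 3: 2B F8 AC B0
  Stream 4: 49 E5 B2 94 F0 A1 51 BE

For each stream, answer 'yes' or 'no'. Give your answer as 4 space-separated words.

Answer: yes no no no

Derivation:
Stream 1: decodes cleanly. VALID
Stream 2: error at byte offset 2. INVALID
Stream 3: error at byte offset 1. INVALID
Stream 4: error at byte offset 6. INVALID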